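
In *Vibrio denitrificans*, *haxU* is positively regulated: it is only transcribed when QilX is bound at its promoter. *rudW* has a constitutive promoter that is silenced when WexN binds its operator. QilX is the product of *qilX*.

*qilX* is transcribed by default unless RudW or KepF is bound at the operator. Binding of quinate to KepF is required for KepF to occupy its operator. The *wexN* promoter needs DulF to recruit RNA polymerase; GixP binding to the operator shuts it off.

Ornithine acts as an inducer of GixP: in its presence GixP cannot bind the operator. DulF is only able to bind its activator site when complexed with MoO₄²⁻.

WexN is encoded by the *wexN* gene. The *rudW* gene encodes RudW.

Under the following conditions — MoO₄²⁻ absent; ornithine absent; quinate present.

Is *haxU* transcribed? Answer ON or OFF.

MoO₄²⁻ is absent, so DulF is inactive.
Ornithine is absent, so GixP is active.
With repressor GixP bound, *wexN* is not transcribed.
So WexN is not produced.
With no repressor bound, *rudW* is transcribed.
So RudW is produced and active.
Quinate is present, so KepF is active.
With repressor RudW bound, *qilX* is not transcribed.
So QilX is not produced.
Required activator QilX is absent, so *haxU* is not transcribed.

OFF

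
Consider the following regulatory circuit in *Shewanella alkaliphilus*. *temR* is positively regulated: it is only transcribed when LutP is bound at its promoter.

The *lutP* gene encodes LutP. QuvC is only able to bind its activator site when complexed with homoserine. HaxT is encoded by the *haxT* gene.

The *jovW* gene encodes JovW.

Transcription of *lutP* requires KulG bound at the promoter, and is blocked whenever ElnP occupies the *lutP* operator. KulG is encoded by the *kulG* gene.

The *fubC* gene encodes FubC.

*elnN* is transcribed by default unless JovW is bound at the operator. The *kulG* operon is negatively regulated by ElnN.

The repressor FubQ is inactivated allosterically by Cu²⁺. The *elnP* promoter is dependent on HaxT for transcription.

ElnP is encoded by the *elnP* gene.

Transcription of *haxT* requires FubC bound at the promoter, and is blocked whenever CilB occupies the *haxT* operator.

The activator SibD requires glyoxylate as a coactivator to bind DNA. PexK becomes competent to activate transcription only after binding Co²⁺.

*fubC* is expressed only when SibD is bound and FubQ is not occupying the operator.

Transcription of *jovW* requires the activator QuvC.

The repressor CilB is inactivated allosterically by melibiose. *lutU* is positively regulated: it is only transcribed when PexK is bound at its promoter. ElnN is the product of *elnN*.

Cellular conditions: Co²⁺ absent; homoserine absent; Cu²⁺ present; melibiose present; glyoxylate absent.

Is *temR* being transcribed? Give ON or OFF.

OFF

Homoserine is absent, so QuvC is inactive.
Required activator QuvC is absent, so *jovW* is not transcribed.
So JovW is not produced.
With no repressor bound, *elnN* is transcribed.
So ElnN is produced and active.
With repressor ElnN bound, *kulG* is not transcribed.
So KulG is not produced.
Melibiose is present, so CilB is inactive.
Glyoxylate is absent, so SibD is inactive.
Cu²⁺ is present, so FubQ is inactive.
Required activator SibD is absent, so *fubC* is not transcribed.
So FubC is not produced.
Required activator FubC is absent, so *haxT* is not transcribed.
So HaxT is not produced.
Required activator HaxT is absent, so *elnP* is not transcribed.
So ElnP is not produced.
Required activator KulG is absent, so *lutP* is not transcribed.
So LutP is not produced.
Required activator LutP is absent, so *temR* is not transcribed.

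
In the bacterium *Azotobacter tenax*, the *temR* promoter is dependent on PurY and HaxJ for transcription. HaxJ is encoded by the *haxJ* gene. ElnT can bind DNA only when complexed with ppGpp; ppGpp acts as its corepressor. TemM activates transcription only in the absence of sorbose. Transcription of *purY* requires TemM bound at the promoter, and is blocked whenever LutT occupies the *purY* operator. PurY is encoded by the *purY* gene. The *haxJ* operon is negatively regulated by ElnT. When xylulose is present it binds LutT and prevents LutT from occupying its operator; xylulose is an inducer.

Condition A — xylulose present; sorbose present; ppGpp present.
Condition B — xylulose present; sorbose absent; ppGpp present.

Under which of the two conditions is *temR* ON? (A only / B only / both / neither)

Condition A:
Xylulose is present, so LutT is inactive.
Sorbose is present, so TemM is inactive.
Required activator TemM is absent, so *purY* is not transcribed.
So PurY is not produced.
ppGpp is present, so ElnT is active.
With repressor ElnT bound, *haxJ* is not transcribed.
So HaxJ is not produced.
Required activator PurY is absent, so *temR* is not transcribed.
→ *temR* is OFF in A.
Condition B:
Xylulose is present, so LutT is inactive.
Sorbose is absent, so TemM is active.
No repressor is bound and TemM is active, so *purY* is transcribed.
So PurY is produced and active.
ppGpp is present, so ElnT is active.
With repressor ElnT bound, *haxJ* is not transcribed.
So HaxJ is not produced.
Required activator HaxJ is absent, so *temR* is not transcribed.
→ *temR* is OFF in B.

neither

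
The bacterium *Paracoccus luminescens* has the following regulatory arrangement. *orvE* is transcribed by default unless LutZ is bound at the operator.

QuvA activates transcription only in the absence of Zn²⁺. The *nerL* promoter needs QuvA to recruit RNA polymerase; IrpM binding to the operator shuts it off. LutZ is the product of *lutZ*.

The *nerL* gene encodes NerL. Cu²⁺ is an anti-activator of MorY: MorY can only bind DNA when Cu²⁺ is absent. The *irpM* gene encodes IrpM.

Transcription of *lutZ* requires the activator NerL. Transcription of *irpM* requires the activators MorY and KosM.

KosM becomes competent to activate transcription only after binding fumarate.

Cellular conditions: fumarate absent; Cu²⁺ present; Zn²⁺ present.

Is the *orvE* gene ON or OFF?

ON

Cu²⁺ is present, so MorY is inactive.
Fumarate is absent, so KosM is inactive.
Required activator MorY is absent, so *irpM* is not transcribed.
So IrpM is not produced.
Zn²⁺ is present, so QuvA is inactive.
Required activator QuvA is absent, so *nerL* is not transcribed.
So NerL is not produced.
Required activator NerL is absent, so *lutZ* is not transcribed.
So LutZ is not produced.
With no repressor bound, *orvE* is transcribed.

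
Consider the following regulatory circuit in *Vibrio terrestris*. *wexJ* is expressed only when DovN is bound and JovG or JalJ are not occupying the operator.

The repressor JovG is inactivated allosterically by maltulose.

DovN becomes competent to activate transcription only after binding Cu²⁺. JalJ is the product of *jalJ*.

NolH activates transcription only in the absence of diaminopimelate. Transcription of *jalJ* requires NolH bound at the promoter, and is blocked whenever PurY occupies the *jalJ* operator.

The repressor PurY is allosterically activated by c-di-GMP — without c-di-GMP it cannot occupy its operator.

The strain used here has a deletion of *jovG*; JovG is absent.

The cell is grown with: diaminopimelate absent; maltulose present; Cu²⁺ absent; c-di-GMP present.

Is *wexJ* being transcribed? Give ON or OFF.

JovG is non-functional in this strain, so it has no effect.
c-di-GMP is present, so PurY is active.
Diaminopimelate is absent, so NolH is active.
With repressor PurY bound, *jalJ* is not transcribed.
So JalJ is not produced.
Cu²⁺ is absent, so DovN is inactive.
Required activator DovN is absent, so *wexJ* is not transcribed.

OFF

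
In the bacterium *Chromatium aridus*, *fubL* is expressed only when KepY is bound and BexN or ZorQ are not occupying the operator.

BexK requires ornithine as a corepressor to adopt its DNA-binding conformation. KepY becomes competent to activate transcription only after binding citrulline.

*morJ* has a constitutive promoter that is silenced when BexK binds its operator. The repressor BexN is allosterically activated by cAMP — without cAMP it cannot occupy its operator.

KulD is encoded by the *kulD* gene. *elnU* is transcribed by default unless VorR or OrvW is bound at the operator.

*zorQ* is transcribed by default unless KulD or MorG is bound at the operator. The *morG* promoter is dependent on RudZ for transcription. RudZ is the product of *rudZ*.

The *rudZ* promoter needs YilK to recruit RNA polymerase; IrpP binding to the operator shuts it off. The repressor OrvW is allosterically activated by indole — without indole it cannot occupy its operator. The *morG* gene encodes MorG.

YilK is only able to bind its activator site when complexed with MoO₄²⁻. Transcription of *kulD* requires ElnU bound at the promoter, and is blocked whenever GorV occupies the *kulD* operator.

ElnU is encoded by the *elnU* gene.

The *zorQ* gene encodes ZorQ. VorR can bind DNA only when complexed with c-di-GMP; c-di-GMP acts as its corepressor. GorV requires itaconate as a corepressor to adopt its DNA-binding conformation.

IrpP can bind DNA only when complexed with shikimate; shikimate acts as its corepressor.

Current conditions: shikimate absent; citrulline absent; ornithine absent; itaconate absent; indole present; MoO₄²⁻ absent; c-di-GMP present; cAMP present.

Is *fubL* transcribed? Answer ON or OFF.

OFF

cAMP is present, so BexN is active.
Citrulline is absent, so KepY is inactive.
c-di-GMP is present, so VorR is active.
Indole is present, so OrvW is active.
With repressor VorR bound, *elnU* is not transcribed.
So ElnU is not produced.
Itaconate is absent, so GorV is inactive.
Required activator ElnU is absent, so *kulD* is not transcribed.
So KulD is not produced.
Shikimate is absent, so IrpP is inactive.
MoO₄²⁻ is absent, so YilK is inactive.
Required activator YilK is absent, so *rudZ* is not transcribed.
So RudZ is not produced.
Required activator RudZ is absent, so *morG* is not transcribed.
So MorG is not produced.
With no repressor bound, *zorQ* is transcribed.
So ZorQ is produced and active.
With repressor BexN bound, *fubL* is not transcribed.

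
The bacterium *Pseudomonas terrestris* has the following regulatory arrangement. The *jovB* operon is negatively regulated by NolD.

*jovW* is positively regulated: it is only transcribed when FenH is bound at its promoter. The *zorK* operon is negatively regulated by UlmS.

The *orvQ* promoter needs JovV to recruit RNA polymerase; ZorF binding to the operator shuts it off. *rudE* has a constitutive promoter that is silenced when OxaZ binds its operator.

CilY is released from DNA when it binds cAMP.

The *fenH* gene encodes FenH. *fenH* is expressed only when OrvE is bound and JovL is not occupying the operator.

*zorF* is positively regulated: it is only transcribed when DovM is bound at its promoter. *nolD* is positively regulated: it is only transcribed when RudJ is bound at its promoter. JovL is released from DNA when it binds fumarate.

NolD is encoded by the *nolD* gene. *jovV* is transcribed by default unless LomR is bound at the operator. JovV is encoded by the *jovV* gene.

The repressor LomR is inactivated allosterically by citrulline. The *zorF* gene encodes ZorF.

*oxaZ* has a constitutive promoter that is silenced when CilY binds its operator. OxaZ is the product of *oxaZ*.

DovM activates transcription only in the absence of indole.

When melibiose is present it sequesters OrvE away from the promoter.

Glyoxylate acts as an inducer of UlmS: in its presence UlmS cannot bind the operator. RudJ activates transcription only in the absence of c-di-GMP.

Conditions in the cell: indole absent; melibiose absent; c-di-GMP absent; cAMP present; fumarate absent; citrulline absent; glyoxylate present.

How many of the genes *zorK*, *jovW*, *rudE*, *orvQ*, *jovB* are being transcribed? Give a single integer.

1

Glyoxylate is present, so UlmS is inactive.
With no repressor bound, *zorK* is transcribed.
→ *zorK* is ON.
Fumarate is absent, so JovL is active.
Melibiose is absent, so OrvE is active.
With repressor JovL bound, *fenH* is not transcribed.
So FenH is not produced.
Required activator FenH is absent, so *jovW* is not transcribed.
→ *jovW* is OFF.
cAMP is present, so CilY is inactive.
With no repressor bound, *oxaZ* is transcribed.
So OxaZ is produced and active.
With repressor OxaZ bound, *rudE* is not transcribed.
→ *rudE* is OFF.
Indole is absent, so DovM is active.
No repressor is bound and DovM is active, so *zorF* is transcribed.
So ZorF is produced and active.
Citrulline is absent, so LomR is active.
With repressor LomR bound, *jovV* is not transcribed.
So JovV is not produced.
With repressor ZorF bound, *orvQ* is not transcribed.
→ *orvQ* is OFF.
c-di-GMP is absent, so RudJ is active.
No repressor is bound and RudJ is active, so *nolD* is transcribed.
So NolD is produced and active.
With repressor NolD bound, *jovB* is not transcribed.
→ *jovB* is OFF.
1 of the 5 genes is transcribed.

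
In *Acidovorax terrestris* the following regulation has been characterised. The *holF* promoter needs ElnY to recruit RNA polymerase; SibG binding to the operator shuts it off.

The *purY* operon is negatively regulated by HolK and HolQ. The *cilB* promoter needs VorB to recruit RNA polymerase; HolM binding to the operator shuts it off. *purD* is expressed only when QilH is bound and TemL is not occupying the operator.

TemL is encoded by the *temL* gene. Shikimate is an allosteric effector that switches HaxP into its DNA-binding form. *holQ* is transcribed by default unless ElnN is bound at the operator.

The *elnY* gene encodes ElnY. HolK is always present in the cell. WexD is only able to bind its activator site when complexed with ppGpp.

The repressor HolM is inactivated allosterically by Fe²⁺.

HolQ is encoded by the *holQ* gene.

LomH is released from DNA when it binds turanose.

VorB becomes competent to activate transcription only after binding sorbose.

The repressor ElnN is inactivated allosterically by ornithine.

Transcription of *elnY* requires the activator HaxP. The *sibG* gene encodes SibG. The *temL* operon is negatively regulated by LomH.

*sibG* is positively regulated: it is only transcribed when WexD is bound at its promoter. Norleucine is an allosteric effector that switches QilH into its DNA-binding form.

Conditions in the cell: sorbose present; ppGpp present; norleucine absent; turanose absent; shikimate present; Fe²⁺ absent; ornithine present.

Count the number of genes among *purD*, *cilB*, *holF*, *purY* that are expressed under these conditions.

Turanose is absent, so LomH is active.
With repressor LomH bound, *temL* is not transcribed.
So TemL is not produced.
Norleucine is absent, so QilH is inactive.
Required activator QilH is absent, so *purD* is not transcribed.
→ *purD* is OFF.
Sorbose is present, so VorB is active.
Fe²⁺ is absent, so HolM is active.
With repressor HolM bound, *cilB* is not transcribed.
→ *cilB* is OFF.
Shikimate is present, so HaxP is active.
No repressor is bound and HaxP is active, so *elnY* is transcribed.
So ElnY is produced and active.
ppGpp is present, so WexD is active.
No repressor is bound and WexD is active, so *sibG* is transcribed.
So SibG is produced and active.
With repressor SibG bound, *holF* is not transcribed.
→ *holF* is OFF.
HolK is produced constitutively and is active.
Ornithine is present, so ElnN is inactive.
With no repressor bound, *holQ* is transcribed.
So HolQ is produced and active.
With repressor HolK bound, *purY* is not transcribed.
→ *purY* is OFF.
0 of the 4 genes are transcribed.

0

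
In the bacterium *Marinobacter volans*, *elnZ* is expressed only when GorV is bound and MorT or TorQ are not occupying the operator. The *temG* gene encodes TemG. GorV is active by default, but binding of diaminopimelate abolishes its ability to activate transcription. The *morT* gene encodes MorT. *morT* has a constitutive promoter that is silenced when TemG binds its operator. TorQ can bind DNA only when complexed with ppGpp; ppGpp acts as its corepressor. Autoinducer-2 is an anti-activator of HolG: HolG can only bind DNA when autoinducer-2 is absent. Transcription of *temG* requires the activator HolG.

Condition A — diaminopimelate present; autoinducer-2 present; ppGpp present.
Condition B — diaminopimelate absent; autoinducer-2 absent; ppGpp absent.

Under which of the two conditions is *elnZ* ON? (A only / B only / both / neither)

Condition A:
Diaminopimelate is present, so GorV is inactive.
Autoinducer-2 is present, so HolG is inactive.
Required activator HolG is absent, so *temG* is not transcribed.
So TemG is not produced.
With no repressor bound, *morT* is transcribed.
So MorT is produced and active.
ppGpp is present, so TorQ is active.
With repressor MorT bound, *elnZ* is not transcribed.
→ *elnZ* is OFF in A.
Condition B:
Diaminopimelate is absent, so GorV is active.
Autoinducer-2 is absent, so HolG is active.
No repressor is bound and HolG is active, so *temG* is transcribed.
So TemG is produced and active.
With repressor TemG bound, *morT* is not transcribed.
So MorT is not produced.
ppGpp is absent, so TorQ is inactive.
No repressor is bound and GorV is active, so *elnZ* is transcribed.
→ *elnZ* is ON in B.

B only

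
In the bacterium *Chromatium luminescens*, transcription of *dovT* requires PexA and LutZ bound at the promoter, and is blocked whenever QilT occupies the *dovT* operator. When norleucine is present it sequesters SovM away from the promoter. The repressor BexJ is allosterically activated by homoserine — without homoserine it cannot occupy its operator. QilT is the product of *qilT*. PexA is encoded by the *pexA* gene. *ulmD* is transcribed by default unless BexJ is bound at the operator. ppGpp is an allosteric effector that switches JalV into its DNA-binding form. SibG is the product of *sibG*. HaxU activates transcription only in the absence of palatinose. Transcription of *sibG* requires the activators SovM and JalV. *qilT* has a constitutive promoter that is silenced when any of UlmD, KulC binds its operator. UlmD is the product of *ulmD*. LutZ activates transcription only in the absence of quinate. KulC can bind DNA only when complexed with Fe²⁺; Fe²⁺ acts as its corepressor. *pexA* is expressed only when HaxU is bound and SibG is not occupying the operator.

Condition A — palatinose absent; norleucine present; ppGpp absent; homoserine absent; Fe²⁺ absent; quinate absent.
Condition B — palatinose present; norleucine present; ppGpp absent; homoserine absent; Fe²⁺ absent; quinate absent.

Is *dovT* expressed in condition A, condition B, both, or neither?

Condition A:
Palatinose is absent, so HaxU is active.
Norleucine is present, so SovM is inactive.
ppGpp is absent, so JalV is inactive.
Required activator SovM is absent, so *sibG* is not transcribed.
So SibG is not produced.
No repressor is bound and HaxU is active, so *pexA* is transcribed.
So PexA is produced and active.
Homoserine is absent, so BexJ is inactive.
With no repressor bound, *ulmD* is transcribed.
So UlmD is produced and active.
Fe²⁺ is absent, so KulC is inactive.
With repressor UlmD bound, *qilT* is not transcribed.
So QilT is not produced.
Quinate is absent, so LutZ is active.
No repressor is bound and PexA and LutZ are active, so *dovT* is transcribed.
→ *dovT* is ON in A.
Condition B:
Palatinose is present, so HaxU is inactive.
Norleucine is present, so SovM is inactive.
ppGpp is absent, so JalV is inactive.
Required activator SovM is absent, so *sibG* is not transcribed.
So SibG is not produced.
Required activator HaxU is absent, so *pexA* is not transcribed.
So PexA is not produced.
Homoserine is absent, so BexJ is inactive.
With no repressor bound, *ulmD* is transcribed.
So UlmD is produced and active.
Fe²⁺ is absent, so KulC is inactive.
With repressor UlmD bound, *qilT* is not transcribed.
So QilT is not produced.
Quinate is absent, so LutZ is active.
Required activator PexA is absent, so *dovT* is not transcribed.
→ *dovT* is OFF in B.

A only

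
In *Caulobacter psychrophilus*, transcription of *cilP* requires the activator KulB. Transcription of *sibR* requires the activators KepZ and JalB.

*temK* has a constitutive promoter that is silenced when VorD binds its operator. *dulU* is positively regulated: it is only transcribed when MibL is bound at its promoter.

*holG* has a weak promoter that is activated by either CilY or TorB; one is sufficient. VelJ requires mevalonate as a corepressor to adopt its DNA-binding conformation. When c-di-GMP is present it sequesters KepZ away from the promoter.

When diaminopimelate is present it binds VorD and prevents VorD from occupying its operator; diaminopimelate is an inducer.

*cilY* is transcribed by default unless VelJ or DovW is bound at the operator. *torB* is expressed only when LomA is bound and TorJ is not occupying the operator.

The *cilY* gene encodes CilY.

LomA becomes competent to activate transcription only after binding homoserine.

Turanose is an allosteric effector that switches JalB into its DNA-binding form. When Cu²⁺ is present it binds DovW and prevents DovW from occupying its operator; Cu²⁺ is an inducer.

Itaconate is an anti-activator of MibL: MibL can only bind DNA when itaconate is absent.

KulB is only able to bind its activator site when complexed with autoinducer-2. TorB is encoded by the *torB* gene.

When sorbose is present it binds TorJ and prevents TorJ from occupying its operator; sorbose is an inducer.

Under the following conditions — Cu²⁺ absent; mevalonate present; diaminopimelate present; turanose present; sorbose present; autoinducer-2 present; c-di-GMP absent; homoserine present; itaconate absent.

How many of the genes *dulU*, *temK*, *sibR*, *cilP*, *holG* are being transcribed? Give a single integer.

Itaconate is absent, so MibL is active.
No repressor is bound and MibL is active, so *dulU* is transcribed.
→ *dulU* is ON.
Diaminopimelate is present, so VorD is inactive.
With no repressor bound, *temK* is transcribed.
→ *temK* is ON.
c-di-GMP is absent, so KepZ is active.
Turanose is present, so JalB is active.
No repressor is bound and KepZ and JalB are active, so *sibR* is transcribed.
→ *sibR* is ON.
Autoinducer-2 is present, so KulB is active.
No repressor is bound and KulB is active, so *cilP* is transcribed.
→ *cilP* is ON.
Mevalonate is present, so VelJ is active.
Cu²⁺ is absent, so DovW is active.
With repressor VelJ bound, *cilY* is not transcribed.
So CilY is not produced.
Homoserine is present, so LomA is active.
Sorbose is present, so TorJ is inactive.
No repressor is bound and LomA is active, so *torB* is transcribed.
So TorB is produced and active.
Activator TorB is present, so *holG* is transcribed.
→ *holG* is ON.
5 of the 5 genes are transcribed.

5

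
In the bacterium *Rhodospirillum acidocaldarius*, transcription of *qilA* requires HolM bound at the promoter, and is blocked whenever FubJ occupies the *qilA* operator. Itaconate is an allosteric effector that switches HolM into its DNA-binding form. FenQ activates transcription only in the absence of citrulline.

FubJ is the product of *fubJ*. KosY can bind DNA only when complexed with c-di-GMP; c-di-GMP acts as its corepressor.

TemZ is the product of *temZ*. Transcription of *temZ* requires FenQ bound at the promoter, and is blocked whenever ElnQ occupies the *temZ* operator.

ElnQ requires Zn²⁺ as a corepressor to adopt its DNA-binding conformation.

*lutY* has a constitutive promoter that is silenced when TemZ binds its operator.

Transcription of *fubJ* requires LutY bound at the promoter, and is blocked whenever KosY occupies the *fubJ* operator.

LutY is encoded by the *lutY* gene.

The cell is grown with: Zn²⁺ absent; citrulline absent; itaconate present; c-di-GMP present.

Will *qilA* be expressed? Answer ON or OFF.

ON

Zn²⁺ is absent, so ElnQ is inactive.
Citrulline is absent, so FenQ is active.
No repressor is bound and FenQ is active, so *temZ* is transcribed.
So TemZ is produced and active.
With repressor TemZ bound, *lutY* is not transcribed.
So LutY is not produced.
c-di-GMP is present, so KosY is active.
With repressor KosY bound, *fubJ* is not transcribed.
So FubJ is not produced.
Itaconate is present, so HolM is active.
No repressor is bound and HolM is active, so *qilA* is transcribed.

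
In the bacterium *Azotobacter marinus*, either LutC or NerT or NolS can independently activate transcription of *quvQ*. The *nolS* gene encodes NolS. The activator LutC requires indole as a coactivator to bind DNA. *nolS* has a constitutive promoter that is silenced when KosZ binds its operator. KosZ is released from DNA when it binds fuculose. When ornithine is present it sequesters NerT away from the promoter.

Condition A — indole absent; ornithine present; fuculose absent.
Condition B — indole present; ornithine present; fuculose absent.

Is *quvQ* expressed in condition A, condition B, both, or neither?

B only

Condition A:
Indole is absent, so LutC is inactive.
Ornithine is present, so NerT is inactive.
Fuculose is absent, so KosZ is active.
With repressor KosZ bound, *nolS* is not transcribed.
So NolS is not produced.
No activator is available at the *quvQ* promoter, so *quvQ* is not transcribed.
→ *quvQ* is OFF in A.
Condition B:
Indole is present, so LutC is active.
Ornithine is present, so NerT is inactive.
Fuculose is absent, so KosZ is active.
With repressor KosZ bound, *nolS* is not transcribed.
So NolS is not produced.
Activator LutC is present, so *quvQ* is transcribed.
→ *quvQ* is ON in B.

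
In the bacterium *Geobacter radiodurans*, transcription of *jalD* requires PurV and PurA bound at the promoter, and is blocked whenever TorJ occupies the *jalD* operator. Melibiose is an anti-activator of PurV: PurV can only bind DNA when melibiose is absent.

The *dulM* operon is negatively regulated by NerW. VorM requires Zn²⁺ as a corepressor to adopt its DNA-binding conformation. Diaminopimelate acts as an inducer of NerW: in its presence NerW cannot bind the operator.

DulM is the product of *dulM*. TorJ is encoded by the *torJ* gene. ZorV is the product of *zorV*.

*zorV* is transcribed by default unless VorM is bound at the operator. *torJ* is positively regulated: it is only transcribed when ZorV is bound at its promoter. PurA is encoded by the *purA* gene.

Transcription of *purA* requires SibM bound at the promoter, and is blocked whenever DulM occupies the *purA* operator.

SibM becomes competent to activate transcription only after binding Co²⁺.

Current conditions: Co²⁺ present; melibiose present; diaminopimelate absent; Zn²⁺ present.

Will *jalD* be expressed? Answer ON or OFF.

Melibiose is present, so PurV is inactive.
Diaminopimelate is absent, so NerW is active.
With repressor NerW bound, *dulM* is not transcribed.
So DulM is not produced.
Co²⁺ is present, so SibM is active.
No repressor is bound and SibM is active, so *purA* is transcribed.
So PurA is produced and active.
Zn²⁺ is present, so VorM is active.
With repressor VorM bound, *zorV* is not transcribed.
So ZorV is not produced.
Required activator ZorV is absent, so *torJ* is not transcribed.
So TorJ is not produced.
Required activator PurV is absent, so *jalD* is not transcribed.

OFF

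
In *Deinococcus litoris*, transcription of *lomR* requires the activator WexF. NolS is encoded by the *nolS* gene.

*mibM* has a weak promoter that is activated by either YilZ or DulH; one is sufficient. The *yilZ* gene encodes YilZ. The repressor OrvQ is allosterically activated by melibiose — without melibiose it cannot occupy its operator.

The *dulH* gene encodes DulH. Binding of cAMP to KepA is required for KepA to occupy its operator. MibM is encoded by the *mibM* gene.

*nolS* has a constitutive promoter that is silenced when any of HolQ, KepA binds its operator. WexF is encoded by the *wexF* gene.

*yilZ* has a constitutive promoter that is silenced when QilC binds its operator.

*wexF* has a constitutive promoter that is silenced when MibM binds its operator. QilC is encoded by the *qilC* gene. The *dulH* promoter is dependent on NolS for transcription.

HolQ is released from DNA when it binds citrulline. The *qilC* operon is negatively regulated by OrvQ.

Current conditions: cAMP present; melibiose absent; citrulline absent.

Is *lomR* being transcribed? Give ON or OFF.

ON

Melibiose is absent, so OrvQ is inactive.
With no repressor bound, *qilC* is transcribed.
So QilC is produced and active.
With repressor QilC bound, *yilZ* is not transcribed.
So YilZ is not produced.
Citrulline is absent, so HolQ is active.
cAMP is present, so KepA is active.
With repressor HolQ bound, *nolS* is not transcribed.
So NolS is not produced.
Required activator NolS is absent, so *dulH* is not transcribed.
So DulH is not produced.
No activator is available at the *mibM* promoter, so *mibM* is not transcribed.
So MibM is not produced.
With no repressor bound, *wexF* is transcribed.
So WexF is produced and active.
No repressor is bound and WexF is active, so *lomR* is transcribed.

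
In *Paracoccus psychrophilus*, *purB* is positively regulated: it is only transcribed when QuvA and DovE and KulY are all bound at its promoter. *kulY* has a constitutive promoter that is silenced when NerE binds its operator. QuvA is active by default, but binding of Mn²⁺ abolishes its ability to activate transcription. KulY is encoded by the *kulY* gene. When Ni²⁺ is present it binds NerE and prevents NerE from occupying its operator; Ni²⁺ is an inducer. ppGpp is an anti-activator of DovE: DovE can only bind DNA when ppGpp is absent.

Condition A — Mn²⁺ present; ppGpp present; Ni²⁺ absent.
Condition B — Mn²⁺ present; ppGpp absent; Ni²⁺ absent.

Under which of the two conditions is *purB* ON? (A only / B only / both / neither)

Condition A:
Mn²⁺ is present, so QuvA is inactive.
ppGpp is present, so DovE is inactive.
Ni²⁺ is absent, so NerE is active.
With repressor NerE bound, *kulY* is not transcribed.
So KulY is not produced.
Required activator QuvA is absent, so *purB* is not transcribed.
→ *purB* is OFF in A.
Condition B:
Mn²⁺ is present, so QuvA is inactive.
ppGpp is absent, so DovE is active.
Ni²⁺ is absent, so NerE is active.
With repressor NerE bound, *kulY* is not transcribed.
So KulY is not produced.
Required activator QuvA is absent, so *purB* is not transcribed.
→ *purB* is OFF in B.

neither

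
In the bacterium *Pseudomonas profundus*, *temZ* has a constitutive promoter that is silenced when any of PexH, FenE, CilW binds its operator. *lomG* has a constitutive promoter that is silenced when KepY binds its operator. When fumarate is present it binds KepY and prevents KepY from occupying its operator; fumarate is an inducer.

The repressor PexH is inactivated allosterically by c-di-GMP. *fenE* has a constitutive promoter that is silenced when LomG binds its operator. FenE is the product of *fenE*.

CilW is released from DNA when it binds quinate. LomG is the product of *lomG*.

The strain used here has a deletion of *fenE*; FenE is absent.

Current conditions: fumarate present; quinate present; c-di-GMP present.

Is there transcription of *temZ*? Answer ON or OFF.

c-di-GMP is present, so PexH is inactive.
FenE is non-functional in this strain, so it has no effect.
Quinate is present, so CilW is inactive.
With no repressor bound, *temZ* is transcribed.

ON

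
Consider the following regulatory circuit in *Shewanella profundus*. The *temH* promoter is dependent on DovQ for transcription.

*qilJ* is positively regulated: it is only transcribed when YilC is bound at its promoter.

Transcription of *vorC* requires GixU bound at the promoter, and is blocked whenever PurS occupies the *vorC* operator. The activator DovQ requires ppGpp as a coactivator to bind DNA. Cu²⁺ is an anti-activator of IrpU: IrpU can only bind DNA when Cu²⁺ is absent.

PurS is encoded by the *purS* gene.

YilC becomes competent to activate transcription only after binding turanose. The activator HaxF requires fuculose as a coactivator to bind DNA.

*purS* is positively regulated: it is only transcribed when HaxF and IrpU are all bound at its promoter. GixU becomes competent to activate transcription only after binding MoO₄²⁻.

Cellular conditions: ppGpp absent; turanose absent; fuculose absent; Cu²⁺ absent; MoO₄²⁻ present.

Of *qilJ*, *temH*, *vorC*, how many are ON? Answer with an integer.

1

Turanose is absent, so YilC is inactive.
Required activator YilC is absent, so *qilJ* is not transcribed.
→ *qilJ* is OFF.
ppGpp is absent, so DovQ is inactive.
Required activator DovQ is absent, so *temH* is not transcribed.
→ *temH* is OFF.
Fuculose is absent, so HaxF is inactive.
Cu²⁺ is absent, so IrpU is active.
Required activator HaxF is absent, so *purS* is not transcribed.
So PurS is not produced.
MoO₄²⁻ is present, so GixU is active.
No repressor is bound and GixU is active, so *vorC* is transcribed.
→ *vorC* is ON.
1 of the 3 genes is transcribed.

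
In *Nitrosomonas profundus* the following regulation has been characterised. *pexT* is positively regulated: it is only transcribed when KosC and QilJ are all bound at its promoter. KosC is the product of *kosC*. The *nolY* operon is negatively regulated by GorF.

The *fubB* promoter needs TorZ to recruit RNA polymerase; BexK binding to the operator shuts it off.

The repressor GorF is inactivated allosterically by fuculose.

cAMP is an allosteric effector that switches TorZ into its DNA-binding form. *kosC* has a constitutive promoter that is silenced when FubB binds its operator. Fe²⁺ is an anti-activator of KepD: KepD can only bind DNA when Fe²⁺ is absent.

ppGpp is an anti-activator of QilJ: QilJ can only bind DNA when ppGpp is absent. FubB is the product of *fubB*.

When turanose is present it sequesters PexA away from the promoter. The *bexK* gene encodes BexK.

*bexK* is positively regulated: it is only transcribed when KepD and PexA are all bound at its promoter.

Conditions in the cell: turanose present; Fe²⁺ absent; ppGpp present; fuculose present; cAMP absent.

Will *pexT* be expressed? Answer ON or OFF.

cAMP is absent, so TorZ is inactive.
Fe²⁺ is absent, so KepD is active.
Turanose is present, so PexA is inactive.
Required activator PexA is absent, so *bexK* is not transcribed.
So BexK is not produced.
Required activator TorZ is absent, so *fubB* is not transcribed.
So FubB is not produced.
With no repressor bound, *kosC* is transcribed.
So KosC is produced and active.
ppGpp is present, so QilJ is inactive.
Required activator QilJ is absent, so *pexT* is not transcribed.

OFF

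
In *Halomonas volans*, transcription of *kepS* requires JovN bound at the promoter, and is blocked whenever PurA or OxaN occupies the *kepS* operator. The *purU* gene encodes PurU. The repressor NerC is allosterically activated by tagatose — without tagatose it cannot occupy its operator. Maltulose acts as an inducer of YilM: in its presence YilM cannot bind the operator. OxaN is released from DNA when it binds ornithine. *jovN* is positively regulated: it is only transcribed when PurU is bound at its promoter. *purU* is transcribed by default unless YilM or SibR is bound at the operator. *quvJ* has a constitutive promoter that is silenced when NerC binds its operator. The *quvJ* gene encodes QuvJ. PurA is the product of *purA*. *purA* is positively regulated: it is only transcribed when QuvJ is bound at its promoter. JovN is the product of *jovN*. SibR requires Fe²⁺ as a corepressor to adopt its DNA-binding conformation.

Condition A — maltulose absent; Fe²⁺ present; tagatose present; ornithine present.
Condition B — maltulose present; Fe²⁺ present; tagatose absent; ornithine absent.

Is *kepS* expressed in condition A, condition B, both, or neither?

Condition A:
Maltulose is absent, so YilM is active.
Fe²⁺ is present, so SibR is active.
With repressor YilM bound, *purU* is not transcribed.
So PurU is not produced.
Required activator PurU is absent, so *jovN* is not transcribed.
So JovN is not produced.
Tagatose is present, so NerC is active.
With repressor NerC bound, *quvJ* is not transcribed.
So QuvJ is not produced.
Required activator QuvJ is absent, so *purA* is not transcribed.
So PurA is not produced.
Ornithine is present, so OxaN is inactive.
Required activator JovN is absent, so *kepS* is not transcribed.
→ *kepS* is OFF in A.
Condition B:
Maltulose is present, so YilM is inactive.
Fe²⁺ is present, so SibR is active.
With repressor SibR bound, *purU* is not transcribed.
So PurU is not produced.
Required activator PurU is absent, so *jovN* is not transcribed.
So JovN is not produced.
Tagatose is absent, so NerC is inactive.
With no repressor bound, *quvJ* is transcribed.
So QuvJ is produced and active.
No repressor is bound and QuvJ is active, so *purA* is transcribed.
So PurA is produced and active.
Ornithine is absent, so OxaN is active.
With repressor PurA bound, *kepS* is not transcribed.
→ *kepS* is OFF in B.

neither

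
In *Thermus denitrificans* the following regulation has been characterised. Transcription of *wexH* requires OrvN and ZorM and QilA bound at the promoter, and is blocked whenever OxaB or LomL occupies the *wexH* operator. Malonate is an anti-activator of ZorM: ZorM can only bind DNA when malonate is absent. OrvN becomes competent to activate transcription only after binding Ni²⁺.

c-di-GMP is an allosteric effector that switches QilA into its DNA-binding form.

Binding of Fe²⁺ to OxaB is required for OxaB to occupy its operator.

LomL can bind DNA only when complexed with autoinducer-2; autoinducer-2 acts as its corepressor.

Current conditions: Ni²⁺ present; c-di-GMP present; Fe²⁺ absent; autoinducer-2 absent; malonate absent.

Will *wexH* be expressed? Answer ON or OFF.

Ni²⁺ is present, so OrvN is active.
Fe²⁺ is absent, so OxaB is inactive.
Malonate is absent, so ZorM is active.
Autoinducer-2 is absent, so LomL is inactive.
c-di-GMP is present, so QilA is active.
No repressor is bound and OrvN and ZorM and QilA are active, so *wexH* is transcribed.

ON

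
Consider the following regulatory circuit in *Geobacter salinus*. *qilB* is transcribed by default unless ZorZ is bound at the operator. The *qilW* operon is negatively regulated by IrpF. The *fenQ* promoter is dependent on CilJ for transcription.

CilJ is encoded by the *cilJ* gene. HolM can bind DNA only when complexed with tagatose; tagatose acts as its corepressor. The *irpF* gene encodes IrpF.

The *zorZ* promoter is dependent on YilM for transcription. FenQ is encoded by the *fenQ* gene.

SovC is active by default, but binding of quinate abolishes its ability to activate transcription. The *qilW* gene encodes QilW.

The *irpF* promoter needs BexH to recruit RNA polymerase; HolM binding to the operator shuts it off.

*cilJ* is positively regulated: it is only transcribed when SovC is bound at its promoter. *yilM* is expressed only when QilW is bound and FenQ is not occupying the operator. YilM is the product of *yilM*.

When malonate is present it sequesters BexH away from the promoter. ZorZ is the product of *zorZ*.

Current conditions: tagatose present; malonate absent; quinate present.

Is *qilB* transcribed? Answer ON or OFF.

Quinate is present, so SovC is inactive.
Required activator SovC is absent, so *cilJ* is not transcribed.
So CilJ is not produced.
Required activator CilJ is absent, so *fenQ* is not transcribed.
So FenQ is not produced.
Tagatose is present, so HolM is active.
Malonate is absent, so BexH is active.
With repressor HolM bound, *irpF* is not transcribed.
So IrpF is not produced.
With no repressor bound, *qilW* is transcribed.
So QilW is produced and active.
No repressor is bound and QilW is active, so *yilM* is transcribed.
So YilM is produced and active.
No repressor is bound and YilM is active, so *zorZ* is transcribed.
So ZorZ is produced and active.
With repressor ZorZ bound, *qilB* is not transcribed.

OFF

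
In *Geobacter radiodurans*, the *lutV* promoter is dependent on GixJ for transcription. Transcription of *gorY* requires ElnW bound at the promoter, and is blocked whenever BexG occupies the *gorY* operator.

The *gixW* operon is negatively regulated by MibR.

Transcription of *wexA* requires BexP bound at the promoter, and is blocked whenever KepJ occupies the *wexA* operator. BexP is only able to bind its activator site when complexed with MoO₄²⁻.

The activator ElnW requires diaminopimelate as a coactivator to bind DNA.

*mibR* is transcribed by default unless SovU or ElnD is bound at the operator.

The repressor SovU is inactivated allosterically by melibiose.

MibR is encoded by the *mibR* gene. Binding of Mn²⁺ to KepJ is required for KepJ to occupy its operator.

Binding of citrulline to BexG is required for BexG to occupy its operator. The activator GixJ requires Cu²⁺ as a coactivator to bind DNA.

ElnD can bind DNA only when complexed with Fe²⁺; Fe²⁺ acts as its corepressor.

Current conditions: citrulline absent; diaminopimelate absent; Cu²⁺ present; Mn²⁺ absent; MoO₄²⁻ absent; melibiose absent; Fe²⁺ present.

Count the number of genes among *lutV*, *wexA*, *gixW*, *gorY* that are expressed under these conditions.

2

Cu²⁺ is present, so GixJ is active.
No repressor is bound and GixJ is active, so *lutV* is transcribed.
→ *lutV* is ON.
MoO₄²⁻ is absent, so BexP is inactive.
Mn²⁺ is absent, so KepJ is inactive.
Required activator BexP is absent, so *wexA* is not transcribed.
→ *wexA* is OFF.
Melibiose is absent, so SovU is active.
Fe²⁺ is present, so ElnD is active.
With repressor SovU bound, *mibR* is not transcribed.
So MibR is not produced.
With no repressor bound, *gixW* is transcribed.
→ *gixW* is ON.
Citrulline is absent, so BexG is inactive.
Diaminopimelate is absent, so ElnW is inactive.
Required activator ElnW is absent, so *gorY* is not transcribed.
→ *gorY* is OFF.
2 of the 4 genes are transcribed.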